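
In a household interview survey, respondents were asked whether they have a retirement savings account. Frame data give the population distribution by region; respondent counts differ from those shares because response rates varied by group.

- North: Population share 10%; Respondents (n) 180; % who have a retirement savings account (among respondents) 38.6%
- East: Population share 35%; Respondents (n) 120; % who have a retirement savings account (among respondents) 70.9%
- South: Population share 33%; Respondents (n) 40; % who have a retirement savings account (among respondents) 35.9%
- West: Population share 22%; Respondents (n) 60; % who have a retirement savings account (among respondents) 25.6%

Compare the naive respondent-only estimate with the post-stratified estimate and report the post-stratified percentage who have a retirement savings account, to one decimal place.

46.2%

Naive respondent-only estimate (weights = respondent counts):
  (180/400)×38.6 + (120/400)×70.9 + (40/400)×35.9 + (60/400)×25.6 = 46.07%
Post-stratifying to population shares instead:
  0.1×38.6 + 0.35×70.9 + 0.33×35.9 + 0.22×25.6 = 46.154%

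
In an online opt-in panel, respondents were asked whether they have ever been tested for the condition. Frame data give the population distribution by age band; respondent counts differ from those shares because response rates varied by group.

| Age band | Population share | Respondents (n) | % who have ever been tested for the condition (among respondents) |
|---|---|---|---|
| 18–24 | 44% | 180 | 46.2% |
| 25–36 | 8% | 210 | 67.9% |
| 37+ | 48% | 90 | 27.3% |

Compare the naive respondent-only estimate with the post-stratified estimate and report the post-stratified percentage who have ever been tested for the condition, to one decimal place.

38.9%

Without adjustment, the pooled respondent share is:
  (180/480)×46.2 + (210/480)×67.9 + (90/480)×27.3 = 52.15%
Post-stratifying to population shares instead:
  0.44×46.2 + 0.08×67.9 + 0.48×27.3 = 38.864%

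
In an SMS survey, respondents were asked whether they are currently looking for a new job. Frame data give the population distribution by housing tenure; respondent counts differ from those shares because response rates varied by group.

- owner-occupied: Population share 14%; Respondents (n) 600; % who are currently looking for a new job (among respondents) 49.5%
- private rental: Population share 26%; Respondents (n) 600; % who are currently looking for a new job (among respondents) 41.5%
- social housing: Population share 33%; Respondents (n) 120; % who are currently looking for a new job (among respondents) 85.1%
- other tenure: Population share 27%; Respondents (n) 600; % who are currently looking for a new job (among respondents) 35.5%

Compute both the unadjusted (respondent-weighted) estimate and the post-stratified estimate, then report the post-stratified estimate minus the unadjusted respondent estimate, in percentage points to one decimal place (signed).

+10.5 percentage points

Unadjusted (pooled respondent) estimate weights by respondent counts:
  (600/1920)×49.5 + (600/1920)×41.5 + (120/1920)×85.1 + (600/1920)×35.5 = 44.85%
Post-stratified estimate weights by population shares:
  0.14×49.5 + 0.26×41.5 + 0.33×85.1 + 0.27×35.5 = 55.388%
Difference = 55.388 − 44.85 = 10.538 pp.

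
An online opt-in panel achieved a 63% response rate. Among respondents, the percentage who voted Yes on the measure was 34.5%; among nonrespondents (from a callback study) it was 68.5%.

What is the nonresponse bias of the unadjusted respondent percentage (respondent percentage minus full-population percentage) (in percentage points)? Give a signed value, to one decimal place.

Nonresponse fraction = 1 − 0.63 = 0.37.
Bias = (nonresponse fraction) × (respondent percentage − nonrespondent percentage)
     = 0.37 × (34.5 − 68.5) = 0.37 × -34 = -12.58.

-12.6 percentage points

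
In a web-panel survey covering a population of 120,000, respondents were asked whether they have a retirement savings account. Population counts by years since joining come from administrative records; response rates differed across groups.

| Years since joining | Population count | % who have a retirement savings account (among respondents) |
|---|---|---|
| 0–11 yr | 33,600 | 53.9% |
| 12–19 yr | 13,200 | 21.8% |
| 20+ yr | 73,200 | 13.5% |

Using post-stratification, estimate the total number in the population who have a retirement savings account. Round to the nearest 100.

30,900

Each cell contributes its population count × the respondent rate:
  0–11 yr: 33,600 × 53.9% = 18110.4
  12–19 yr: 13,200 × 21.8% = 2877.6
  20+ yr: 73,200 × 13.5% = 9882
Estimated total = 30,870 → 30,900.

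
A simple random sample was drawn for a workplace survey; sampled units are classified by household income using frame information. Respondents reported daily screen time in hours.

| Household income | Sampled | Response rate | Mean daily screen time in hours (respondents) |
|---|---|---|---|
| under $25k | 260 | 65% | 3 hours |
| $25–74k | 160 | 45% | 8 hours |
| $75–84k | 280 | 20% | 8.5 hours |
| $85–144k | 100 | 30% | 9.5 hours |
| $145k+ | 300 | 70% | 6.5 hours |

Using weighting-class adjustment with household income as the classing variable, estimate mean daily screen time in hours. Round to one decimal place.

6.7

Inverse-response-rate weighting restores each class to its sampled count, so class totals weight by n_sampled:
  under $25k: 260 × 3 = 780
  $25–74k: 160 × 8 = 1280
  $75–84k: 280 × 8.5 = 2380
  $85–144k: 100 × 9.5 = 950
  $145k+: 300 × 6.5 = 1950
Adjusted estimate = 7340 / 1,100 = 6.67273 → 6.7.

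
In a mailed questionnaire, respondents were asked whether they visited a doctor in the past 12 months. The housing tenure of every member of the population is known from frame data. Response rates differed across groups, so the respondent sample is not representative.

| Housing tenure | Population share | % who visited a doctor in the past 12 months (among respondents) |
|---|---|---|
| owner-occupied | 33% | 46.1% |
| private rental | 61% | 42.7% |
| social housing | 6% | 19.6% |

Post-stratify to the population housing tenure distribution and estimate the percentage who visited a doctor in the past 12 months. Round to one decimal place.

42.4%

Reweight to the known housing tenure distribution:
  owner-occupied: 0.33 × 46.1 = 15.213
  private rental: 0.61 × 42.7 = 26.047
  social housing: 0.06 × 19.6 = 1.176
Post-stratified estimate = 42.436 → 42.4%.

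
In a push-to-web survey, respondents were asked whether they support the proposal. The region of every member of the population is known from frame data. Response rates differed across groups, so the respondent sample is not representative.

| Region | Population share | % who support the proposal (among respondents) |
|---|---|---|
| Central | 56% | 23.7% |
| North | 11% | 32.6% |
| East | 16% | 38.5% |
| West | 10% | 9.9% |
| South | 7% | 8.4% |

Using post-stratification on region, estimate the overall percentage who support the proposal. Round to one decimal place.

Each cell contributes population-share × respondent value:
  Central: 0.56 × 23.7 = 13.272
  North: 0.11 × 32.6 = 3.586
  East: 0.16 × 38.5 = 6.16
  West: 0.1 × 9.9 = 0.99
  South: 0.07 × 8.4 = 0.588
Post-stratified estimate = 24.596 → 24.6%.

24.6%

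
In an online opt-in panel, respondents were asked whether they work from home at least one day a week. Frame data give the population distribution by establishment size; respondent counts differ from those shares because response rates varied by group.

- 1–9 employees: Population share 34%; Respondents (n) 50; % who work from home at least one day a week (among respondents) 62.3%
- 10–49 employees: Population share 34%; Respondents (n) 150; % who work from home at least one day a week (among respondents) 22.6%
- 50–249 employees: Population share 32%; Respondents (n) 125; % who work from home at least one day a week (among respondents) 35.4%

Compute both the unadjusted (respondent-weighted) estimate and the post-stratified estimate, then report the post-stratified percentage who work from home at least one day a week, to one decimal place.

Unadjusted (pooled respondent) estimate weights by respondent counts:
  (50/325)×62.3 + (150/325)×22.6 + (125/325)×35.4 = 33.6308%
Post-stratified estimate weights by population shares:
  0.34×62.3 + 0.34×22.6 + 0.32×35.4 = 40.194%

40.2%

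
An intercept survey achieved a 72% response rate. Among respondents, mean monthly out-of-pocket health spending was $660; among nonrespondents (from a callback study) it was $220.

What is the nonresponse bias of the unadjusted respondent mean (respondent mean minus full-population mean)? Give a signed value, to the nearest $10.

+$120

Nonresponse fraction = 1 − 0.72 = 0.28.
Bias = (nonresponse fraction) × (respondent mean − nonrespondent mean)
     = 0.28 × (660 − 220) = 0.28 × 440 = 123.2.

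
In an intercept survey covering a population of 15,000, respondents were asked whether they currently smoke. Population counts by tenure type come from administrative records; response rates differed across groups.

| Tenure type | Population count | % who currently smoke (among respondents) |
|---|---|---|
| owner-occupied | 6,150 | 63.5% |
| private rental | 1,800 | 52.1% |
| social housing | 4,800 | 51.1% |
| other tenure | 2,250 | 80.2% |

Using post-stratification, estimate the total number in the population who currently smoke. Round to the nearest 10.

Apply each group's respondent rate to its population count:
  owner-occupied: 6,150 × 63.5% = 3905.25
  private rental: 1,800 × 52.1% = 937.8
  social housing: 4,800 × 51.1% = 2452.8
  other tenure: 2,250 × 80.2% = 1804.5
Estimated total = 9100.35 → 9,100.

9,100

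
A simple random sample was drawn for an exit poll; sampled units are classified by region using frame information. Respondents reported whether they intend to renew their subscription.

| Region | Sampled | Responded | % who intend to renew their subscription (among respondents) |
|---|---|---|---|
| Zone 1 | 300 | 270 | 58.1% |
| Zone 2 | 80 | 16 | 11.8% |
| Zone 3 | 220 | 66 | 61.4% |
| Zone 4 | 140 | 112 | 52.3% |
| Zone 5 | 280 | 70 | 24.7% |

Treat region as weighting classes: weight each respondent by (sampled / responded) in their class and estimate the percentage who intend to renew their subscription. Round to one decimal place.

45.2%

Class response rates: Zone 1 270/300 = 90%, Zone 2 16/80 = 20%, Zone 3 66/220 = 30%, Zone 4 112/140 = 80%, Zone 5 70/280 = 25%.
Each respondent's weight = sampled/responded in their class; summing within a class gives n_sampled, so:
  Zone 1: 300 × 58.1 = 17,430
  Zone 2: 80 × 11.8 = 944
  Zone 3: 220 × 61.4 = 13,508
  Zone 4: 140 × 52.3 = 7322
  Zone 5: 280 × 24.7 = 6916
Adjusted estimate = 46,120 / 1,020 = 45.2157 → 45.2%.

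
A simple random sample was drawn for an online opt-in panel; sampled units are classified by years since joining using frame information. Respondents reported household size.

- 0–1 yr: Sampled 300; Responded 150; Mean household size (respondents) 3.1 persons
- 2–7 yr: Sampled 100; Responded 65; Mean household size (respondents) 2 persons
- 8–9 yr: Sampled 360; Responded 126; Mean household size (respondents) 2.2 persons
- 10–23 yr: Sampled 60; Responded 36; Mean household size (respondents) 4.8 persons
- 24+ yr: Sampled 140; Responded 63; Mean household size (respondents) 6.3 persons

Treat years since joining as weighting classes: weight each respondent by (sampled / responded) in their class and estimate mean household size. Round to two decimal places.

3.22

Response rates by class: 0–1 yr 150/300 = 50%, 2–7 yr 65/100 = 65%, 8–9 yr 126/360 = 35%, 10–23 yr 36/60 = 60%, 24+ yr 63/140 = 45%.
With weight = n_sampled/n_responded per class, the weighted class total is n_sampled:
  0–1 yr: 300 × 3.1 = 930
  2–7 yr: 100 × 2 = 200
  8–9 yr: 360 × 2.2 = 792
  10–23 yr: 60 × 4.8 = 288
  24+ yr: 140 × 6.3 = 882
Adjusted estimate = 3092 / 960 = 3.22083 → 3.22.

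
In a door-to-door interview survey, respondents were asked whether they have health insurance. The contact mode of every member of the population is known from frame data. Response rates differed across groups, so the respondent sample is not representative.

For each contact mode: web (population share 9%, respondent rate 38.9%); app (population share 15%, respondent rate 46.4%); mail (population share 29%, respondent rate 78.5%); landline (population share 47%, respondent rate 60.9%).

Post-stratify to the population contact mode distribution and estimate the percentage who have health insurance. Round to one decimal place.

Weight each group's respondent value by its population share:
  web: 0.09 × 38.9 = 3.501
  app: 0.15 × 46.4 = 6.96
  mail: 0.29 × 78.5 = 22.765
  landline: 0.47 × 60.9 = 28.623
Post-stratified estimate = 61.849 → 61.8%.

61.8%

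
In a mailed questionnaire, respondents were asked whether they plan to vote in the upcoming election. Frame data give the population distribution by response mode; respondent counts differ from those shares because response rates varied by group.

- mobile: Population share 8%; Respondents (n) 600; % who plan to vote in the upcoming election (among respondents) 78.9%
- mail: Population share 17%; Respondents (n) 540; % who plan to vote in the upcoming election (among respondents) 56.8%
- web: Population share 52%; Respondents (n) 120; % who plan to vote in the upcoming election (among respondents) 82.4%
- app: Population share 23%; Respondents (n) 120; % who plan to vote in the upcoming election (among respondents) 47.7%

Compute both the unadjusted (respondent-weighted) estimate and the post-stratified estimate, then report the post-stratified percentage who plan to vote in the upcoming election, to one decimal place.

69.8%

Naive respondent-only estimate (weights = respondent counts):
  (600/1380)×78.9 + (540/1380)×56.8 + (120/1380)×82.4 + (120/1380)×47.7 = 67.8435%
Reweighting by population response mode shares:
  0.08×78.9 + 0.17×56.8 + 0.52×82.4 + 0.23×47.7 = 69.787%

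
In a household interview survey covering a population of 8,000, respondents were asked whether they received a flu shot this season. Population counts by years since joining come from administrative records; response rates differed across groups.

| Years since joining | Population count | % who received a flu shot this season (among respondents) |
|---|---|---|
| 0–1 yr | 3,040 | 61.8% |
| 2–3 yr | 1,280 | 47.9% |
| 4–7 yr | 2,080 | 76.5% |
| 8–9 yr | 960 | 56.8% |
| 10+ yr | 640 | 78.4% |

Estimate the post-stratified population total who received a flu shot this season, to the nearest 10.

5,130

Estimated count per cell = population count × respondent percentage:
  0–1 yr: 3,040 × 61.8% = 1878.72
  2–3 yr: 1,280 × 47.9% = 613.12
  4–7 yr: 2,080 × 76.5% = 1591.2
  8–9 yr: 960 × 56.8% = 545.28
  10+ yr: 640 × 78.4% = 501.76
Estimated total = 5130.08 → 5,130.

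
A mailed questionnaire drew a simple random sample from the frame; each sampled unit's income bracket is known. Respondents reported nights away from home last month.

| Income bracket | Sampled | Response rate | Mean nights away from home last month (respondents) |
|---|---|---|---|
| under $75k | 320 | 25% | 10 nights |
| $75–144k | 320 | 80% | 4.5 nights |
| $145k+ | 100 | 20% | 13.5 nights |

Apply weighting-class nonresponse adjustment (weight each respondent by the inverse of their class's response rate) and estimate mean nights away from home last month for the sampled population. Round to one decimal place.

8.1

Inverse-response-rate weighting restores each class to its sampled count, so class totals weight by n_sampled:
  under $75k: 320 × 10 = 3200
  $75–144k: 320 × 4.5 = 1440
  $145k+: 100 × 13.5 = 1350
Adjusted estimate = 5990 / 740 = 8.09459 → 8.1.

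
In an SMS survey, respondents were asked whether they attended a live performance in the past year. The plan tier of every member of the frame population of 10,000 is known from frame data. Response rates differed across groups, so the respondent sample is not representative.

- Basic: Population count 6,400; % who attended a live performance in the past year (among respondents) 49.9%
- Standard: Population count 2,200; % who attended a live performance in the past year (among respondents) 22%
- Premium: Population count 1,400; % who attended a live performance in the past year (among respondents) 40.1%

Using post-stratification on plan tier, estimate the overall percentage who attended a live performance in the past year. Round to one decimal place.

Reweight to the known plan tier distribution:
  Basic: (6,400/10,000) × 49.9 = 31.936
  Standard: (2,200/10,000) × 22 = 4.84
  Premium: (1,400/10,000) × 40.1 = 5.614
Post-stratified estimate = 42.39 → 42.4%.

42.4%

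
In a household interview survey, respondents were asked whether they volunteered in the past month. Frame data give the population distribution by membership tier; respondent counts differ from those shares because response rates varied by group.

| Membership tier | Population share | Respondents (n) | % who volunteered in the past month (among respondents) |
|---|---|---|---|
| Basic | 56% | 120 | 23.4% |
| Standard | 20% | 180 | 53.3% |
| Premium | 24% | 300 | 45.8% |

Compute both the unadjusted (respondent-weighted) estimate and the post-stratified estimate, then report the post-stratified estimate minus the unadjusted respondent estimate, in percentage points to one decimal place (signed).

-8.8 percentage points

Naive respondent-only estimate (weights = respondent counts):
  (120/600)×23.4 + (180/600)×53.3 + (300/600)×45.8 = 43.57%
Post-stratified estimate weights by population shares:
  0.56×23.4 + 0.2×53.3 + 0.24×45.8 = 34.756%
Difference = 34.756 − 43.57 = -8.814 pp.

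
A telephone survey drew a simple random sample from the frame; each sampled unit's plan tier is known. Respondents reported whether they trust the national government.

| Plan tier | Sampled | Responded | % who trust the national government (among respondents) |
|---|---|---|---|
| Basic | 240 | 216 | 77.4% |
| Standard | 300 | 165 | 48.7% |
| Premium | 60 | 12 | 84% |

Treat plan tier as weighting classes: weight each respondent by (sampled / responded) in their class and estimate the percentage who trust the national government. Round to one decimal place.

Class response rates: Basic 216/240 = 90%, Standard 165/300 = 55%, Premium 12/60 = 20%.
Weighting each respondent by the inverse class response rate inflates each class back to its sampled size, so the class weight is n_sampled:
  Basic: 240 × 77.4 = 18,576
  Standard: 300 × 48.7 = 14,610
  Premium: 60 × 84 = 5040
Adjusted estimate = 38,226 / 600 = 63.71 → 63.7%.

63.7%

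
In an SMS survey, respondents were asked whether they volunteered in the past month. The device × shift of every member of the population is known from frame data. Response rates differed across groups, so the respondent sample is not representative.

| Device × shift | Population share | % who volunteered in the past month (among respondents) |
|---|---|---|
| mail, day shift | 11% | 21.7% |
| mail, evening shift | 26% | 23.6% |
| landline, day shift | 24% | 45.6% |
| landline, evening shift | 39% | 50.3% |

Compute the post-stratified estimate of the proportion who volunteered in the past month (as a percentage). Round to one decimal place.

39.1%

Post-stratification weights by population share, not respondent share:
  mail, day shift: 0.11 × 21.7 = 2.387
  mail, evening shift: 0.26 × 23.6 = 6.136
  landline, day shift: 0.24 × 45.6 = 10.944
  landline, evening shift: 0.39 × 50.3 = 19.617
Post-stratified estimate = 39.084 → 39.1%.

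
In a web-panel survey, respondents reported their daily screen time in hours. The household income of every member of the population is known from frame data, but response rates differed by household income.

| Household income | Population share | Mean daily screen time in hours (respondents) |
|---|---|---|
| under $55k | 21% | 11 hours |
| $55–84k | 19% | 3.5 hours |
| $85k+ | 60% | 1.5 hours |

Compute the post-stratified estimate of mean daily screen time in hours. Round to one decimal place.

Each cell contributes population-share × respondent value:
  under $55k: 0.21 × 11 = 2.31
  $55–84k: 0.19 × 3.5 = 0.665
  $85k+: 0.6 × 1.5 = 0.9
Post-stratified estimate = 3.875 → 3.9.

3.9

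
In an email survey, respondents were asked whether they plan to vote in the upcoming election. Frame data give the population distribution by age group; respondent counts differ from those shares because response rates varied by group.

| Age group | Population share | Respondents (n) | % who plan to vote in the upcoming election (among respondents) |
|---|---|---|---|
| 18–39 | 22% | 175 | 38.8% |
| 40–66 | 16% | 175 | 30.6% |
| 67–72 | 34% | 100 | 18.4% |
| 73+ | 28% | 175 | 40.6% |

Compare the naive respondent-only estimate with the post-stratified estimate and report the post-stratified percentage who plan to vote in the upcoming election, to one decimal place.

31.1%

Without adjustment, the pooled respondent share is:
  (175/625)×38.8 + (175/625)×30.6 + (100/625)×18.4 + (175/625)×40.6 = 33.744%
Post-stratifying to population shares instead:
  0.22×38.8 + 0.16×30.6 + 0.34×18.4 + 0.28×40.6 = 31.056%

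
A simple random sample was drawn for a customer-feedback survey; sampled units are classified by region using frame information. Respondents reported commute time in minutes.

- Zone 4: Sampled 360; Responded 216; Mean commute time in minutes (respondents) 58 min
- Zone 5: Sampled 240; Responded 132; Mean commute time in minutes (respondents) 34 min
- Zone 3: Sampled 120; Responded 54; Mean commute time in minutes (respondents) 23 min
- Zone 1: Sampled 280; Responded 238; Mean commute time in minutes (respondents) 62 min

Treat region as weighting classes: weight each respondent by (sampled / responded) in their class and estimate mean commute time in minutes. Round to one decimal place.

49.2

Response rates by class: Zone 4 216/360 = 60%, Zone 5 132/240 = 55%, Zone 3 54/120 = 45%, Zone 1 238/280 = 85%.
Each respondent's weight = sampled/responded in their class; summing within a class gives n_sampled, so:
  Zone 4: 360 × 58 = 20,880
  Zone 5: 240 × 34 = 8160
  Zone 3: 120 × 23 = 2760
  Zone 1: 280 × 62 = 17,360
Adjusted estimate = 49,160 / 1,000 = 49.16 → 49.2.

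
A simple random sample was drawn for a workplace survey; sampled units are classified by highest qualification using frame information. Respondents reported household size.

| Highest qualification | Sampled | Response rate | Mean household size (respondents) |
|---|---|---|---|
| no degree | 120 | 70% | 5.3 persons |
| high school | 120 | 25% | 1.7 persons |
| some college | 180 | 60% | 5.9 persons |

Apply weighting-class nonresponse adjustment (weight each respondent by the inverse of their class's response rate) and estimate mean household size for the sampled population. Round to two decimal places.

4.53

With weight = n_sampled/n_responded per class, the weighted class total is n_sampled:
  no degree: 120 × 5.3 = 636
  high school: 120 × 1.7 = 204
  some college: 180 × 5.9 = 1062
Adjusted estimate = 1902 / 420 = 4.52857 → 4.53.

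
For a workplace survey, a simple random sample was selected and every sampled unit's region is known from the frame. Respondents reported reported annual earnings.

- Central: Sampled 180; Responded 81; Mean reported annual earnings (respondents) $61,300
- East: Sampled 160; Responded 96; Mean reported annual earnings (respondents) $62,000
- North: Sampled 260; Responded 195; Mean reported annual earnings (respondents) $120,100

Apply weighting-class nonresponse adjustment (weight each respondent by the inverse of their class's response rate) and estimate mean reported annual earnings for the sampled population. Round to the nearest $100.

Response rates by class: Central 81/180 = 45%, East 96/160 = 60%, North 195/260 = 75%.
With weight = n_sampled/n_responded per class, the weighted class total is n_sampled:
  Central: 180 × 61,300 = 11,034,000
  East: 160 × 62,000 = 9,920,000
  North: 260 × 120,100 = 31,226,000
Adjusted estimate = 52,180,000 / 600 = 86966.7 → $87,000.

$87,000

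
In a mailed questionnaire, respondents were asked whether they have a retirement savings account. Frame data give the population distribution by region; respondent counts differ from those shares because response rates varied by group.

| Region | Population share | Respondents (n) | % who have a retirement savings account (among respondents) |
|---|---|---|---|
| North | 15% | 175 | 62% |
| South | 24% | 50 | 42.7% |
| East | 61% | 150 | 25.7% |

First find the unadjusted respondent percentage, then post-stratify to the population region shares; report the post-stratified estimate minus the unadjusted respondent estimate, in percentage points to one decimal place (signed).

-9.7 percentage points

Without adjustment, the pooled respondent share is:
  (175/375)×62 + (50/375)×42.7 + (150/375)×25.7 = 44.9067%
Post-stratifying to population shares instead:
  0.15×62 + 0.24×42.7 + 0.61×25.7 = 35.225%
Difference = 35.225 − 44.9067 = -9.6817 pp.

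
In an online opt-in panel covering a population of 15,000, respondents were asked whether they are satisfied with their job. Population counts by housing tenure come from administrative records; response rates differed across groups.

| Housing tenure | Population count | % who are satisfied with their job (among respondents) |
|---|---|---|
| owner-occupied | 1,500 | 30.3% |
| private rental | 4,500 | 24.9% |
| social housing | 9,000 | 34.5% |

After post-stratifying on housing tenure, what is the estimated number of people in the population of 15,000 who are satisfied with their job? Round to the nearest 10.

Each cell contributes its population count × the respondent rate:
  owner-occupied: 1,500 × 30.3% = 454.5
  private rental: 4,500 × 24.9% = 1120.5
  social housing: 9,000 × 34.5% = 3105
Estimated total = 4680 → 4,680.

4,680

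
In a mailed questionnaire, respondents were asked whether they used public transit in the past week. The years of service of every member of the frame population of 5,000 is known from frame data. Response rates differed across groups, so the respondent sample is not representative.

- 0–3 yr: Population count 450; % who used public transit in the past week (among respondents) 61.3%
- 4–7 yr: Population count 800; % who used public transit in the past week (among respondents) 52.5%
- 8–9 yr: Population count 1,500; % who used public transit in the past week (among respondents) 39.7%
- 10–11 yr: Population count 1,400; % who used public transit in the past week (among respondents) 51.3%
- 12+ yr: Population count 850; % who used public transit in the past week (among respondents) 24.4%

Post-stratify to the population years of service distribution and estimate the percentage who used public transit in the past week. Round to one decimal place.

Post-stratification weights by population share, not respondent share:
  0–3 yr: (450/5,000) × 61.3 = 5.517
  4–7 yr: (800/5,000) × 52.5 = 8.4
  8–9 yr: (1,500/5,000) × 39.7 = 11.91
  10–11 yr: (1,400/5,000) × 51.3 = 14.364
  12+ yr: (850/5,000) × 24.4 = 4.148
Post-stratified estimate = 44.339 → 44.3%.

44.3%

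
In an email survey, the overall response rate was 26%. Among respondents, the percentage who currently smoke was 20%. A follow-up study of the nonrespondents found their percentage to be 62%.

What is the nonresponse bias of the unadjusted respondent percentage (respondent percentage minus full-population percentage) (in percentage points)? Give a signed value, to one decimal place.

-31.1 percentage points

Nonresponse fraction = 1 − 0.26 = 0.74.
Bias = (nonresponse fraction) × (respondent percentage − nonrespondent percentage)
     = 0.74 × (20 − 62) = 0.74 × -42 = -31.08.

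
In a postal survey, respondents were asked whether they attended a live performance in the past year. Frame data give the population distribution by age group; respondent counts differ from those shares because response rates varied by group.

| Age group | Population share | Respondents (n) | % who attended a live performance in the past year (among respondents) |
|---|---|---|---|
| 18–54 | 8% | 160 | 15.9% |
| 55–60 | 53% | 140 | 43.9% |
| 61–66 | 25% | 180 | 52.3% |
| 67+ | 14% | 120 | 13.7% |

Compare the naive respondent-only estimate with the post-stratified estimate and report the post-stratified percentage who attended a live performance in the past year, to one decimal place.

Without adjustment, the pooled respondent share is:
  (160/600)×15.9 + (140/600)×43.9 + (180/600)×52.3 + (120/600)×13.7 = 32.9133%
Reweighting by population age group shares:
  0.08×15.9 + 0.53×43.9 + 0.25×52.3 + 0.14×13.7 = 39.532%

39.5%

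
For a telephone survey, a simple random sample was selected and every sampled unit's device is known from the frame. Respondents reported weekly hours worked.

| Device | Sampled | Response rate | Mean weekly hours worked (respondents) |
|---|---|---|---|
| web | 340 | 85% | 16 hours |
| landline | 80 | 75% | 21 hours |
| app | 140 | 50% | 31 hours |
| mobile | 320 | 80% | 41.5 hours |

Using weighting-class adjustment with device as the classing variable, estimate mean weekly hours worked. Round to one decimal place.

Weighting each respondent by the inverse class response rate inflates each class back to its sampled size, so the class weight is n_sampled:
  web: 340 × 16 = 5440
  landline: 80 × 21 = 1680
  app: 140 × 31 = 4340
  mobile: 320 × 41.5 = 13,280
Adjusted estimate = 24,740 / 880 = 28.1136 → 28.1.

28.1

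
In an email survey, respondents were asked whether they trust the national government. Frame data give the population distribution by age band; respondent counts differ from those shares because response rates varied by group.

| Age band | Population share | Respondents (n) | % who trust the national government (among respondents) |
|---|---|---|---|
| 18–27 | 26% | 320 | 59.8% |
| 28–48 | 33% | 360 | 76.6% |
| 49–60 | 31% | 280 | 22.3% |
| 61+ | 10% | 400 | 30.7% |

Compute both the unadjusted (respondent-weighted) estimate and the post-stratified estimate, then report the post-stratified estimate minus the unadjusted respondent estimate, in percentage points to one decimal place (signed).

+2.8 percentage points

Unadjusted (pooled respondent) estimate weights by respondent counts:
  (320/1360)×59.8 + (360/1360)×76.6 + (280/1360)×22.3 + (400/1360)×30.7 = 47.9676%
Post-stratified estimate weights by population shares:
  0.26×59.8 + 0.33×76.6 + 0.31×22.3 + 0.1×30.7 = 50.809%
Difference = 50.809 − 47.9676 = 2.8414 pp.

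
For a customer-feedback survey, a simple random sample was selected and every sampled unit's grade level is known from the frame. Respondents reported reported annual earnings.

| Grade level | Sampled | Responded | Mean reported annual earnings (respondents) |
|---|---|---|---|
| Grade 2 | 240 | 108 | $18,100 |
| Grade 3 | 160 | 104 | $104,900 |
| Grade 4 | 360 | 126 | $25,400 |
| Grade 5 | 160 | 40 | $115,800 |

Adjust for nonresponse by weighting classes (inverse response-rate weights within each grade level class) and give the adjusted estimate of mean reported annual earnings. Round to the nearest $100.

Response rates by class: Grade 2 108/240 = 45%, Grade 3 104/160 = 65%, Grade 4 126/360 = 35%, Grade 5 40/160 = 25%.
Weighting each respondent by the inverse class response rate inflates each class back to its sampled size, so the class weight is n_sampled:
  Grade 2: 240 × 18,100 = 4,344,000
  Grade 3: 160 × 104,900 = 16,784,000
  Grade 4: 360 × 25,400 = 9,144,000
  Grade 5: 160 × 115,800 = 18,528,000
Adjusted estimate = 48,800,000 / 920 = 53043.5 → $53,000.

$53,000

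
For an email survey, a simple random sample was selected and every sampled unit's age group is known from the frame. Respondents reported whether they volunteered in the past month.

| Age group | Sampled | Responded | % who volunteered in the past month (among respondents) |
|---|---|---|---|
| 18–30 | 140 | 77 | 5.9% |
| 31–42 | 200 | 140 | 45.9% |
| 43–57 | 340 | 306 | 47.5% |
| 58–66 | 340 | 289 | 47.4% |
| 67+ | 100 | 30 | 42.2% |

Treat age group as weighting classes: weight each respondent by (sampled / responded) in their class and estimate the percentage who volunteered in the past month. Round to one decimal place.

Class response rates: 18–30 77/140 = 55%, 31–42 140/200 = 70%, 43–57 306/340 = 90%, 58–66 289/340 = 85%, 67+ 30/100 = 30%.
With weight = n_sampled/n_responded per class, the weighted class total is n_sampled:
  18–30: 140 × 5.9 = 826
  31–42: 200 × 45.9 = 9180
  43–57: 340 × 47.5 = 16,150
  58–66: 340 × 47.4 = 16,116
  67+: 100 × 42.2 = 4220
Adjusted estimate = 46,492 / 1,120 = 41.5107 → 41.5%.

41.5%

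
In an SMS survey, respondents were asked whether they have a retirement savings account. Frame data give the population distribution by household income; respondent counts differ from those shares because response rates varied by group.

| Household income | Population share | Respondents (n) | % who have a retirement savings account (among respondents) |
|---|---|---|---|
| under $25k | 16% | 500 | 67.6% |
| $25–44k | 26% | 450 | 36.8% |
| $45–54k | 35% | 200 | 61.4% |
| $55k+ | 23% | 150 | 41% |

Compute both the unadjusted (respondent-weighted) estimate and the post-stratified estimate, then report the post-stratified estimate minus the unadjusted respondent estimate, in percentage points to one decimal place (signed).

-1.6 percentage points

Unadjusted (pooled respondent) estimate weights by respondent counts:
  (500/1300)×67.6 + (450/1300)×36.8 + (200/1300)×61.4 + (150/1300)×41 = 52.9154%
Post-stratifying to population shares instead:
  0.16×67.6 + 0.26×36.8 + 0.35×61.4 + 0.23×41 = 51.304%
Difference = 51.304 − 52.9154 = -1.6114 pp.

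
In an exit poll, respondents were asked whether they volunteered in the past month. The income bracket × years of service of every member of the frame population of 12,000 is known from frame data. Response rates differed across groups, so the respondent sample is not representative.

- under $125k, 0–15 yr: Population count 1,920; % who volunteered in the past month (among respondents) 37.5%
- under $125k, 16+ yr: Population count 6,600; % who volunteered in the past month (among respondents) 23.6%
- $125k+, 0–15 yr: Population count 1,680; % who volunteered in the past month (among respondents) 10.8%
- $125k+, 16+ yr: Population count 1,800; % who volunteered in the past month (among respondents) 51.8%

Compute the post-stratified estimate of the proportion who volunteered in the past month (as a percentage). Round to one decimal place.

28.3%

Reweight to the known income bracket × years of service distribution:
  under $125k, 0–15 yr: (1,920/12,000) × 37.5 = 6
  under $125k, 16+ yr: (6,600/12,000) × 23.6 = 12.98
  $125k+, 0–15 yr: (1,680/12,000) × 10.8 = 1.512
  $125k+, 16+ yr: (1,800/12,000) × 51.8 = 7.77
Post-stratified estimate = 28.262 → 28.3%.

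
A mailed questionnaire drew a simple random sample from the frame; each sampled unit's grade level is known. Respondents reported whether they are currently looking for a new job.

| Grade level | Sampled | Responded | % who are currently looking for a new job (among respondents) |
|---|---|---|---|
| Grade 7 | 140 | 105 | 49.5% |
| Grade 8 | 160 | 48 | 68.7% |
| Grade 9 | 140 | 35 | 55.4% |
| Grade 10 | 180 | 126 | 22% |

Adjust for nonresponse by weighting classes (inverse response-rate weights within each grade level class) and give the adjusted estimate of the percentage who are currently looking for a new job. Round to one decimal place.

47.8%

Response rates by class: Grade 7 105/140 = 75%, Grade 8 48/160 = 30%, Grade 9 35/140 = 25%, Grade 10 126/180 = 70%.
Each respondent's weight = sampled/responded in their class; summing within a class gives n_sampled, so:
  Grade 7: 140 × 49.5 = 6930
  Grade 8: 160 × 68.7 = 10,992
  Grade 9: 140 × 55.4 = 7756
  Grade 10: 180 × 22 = 3960
Adjusted estimate = 29,638 / 620 = 47.8032 → 47.8%.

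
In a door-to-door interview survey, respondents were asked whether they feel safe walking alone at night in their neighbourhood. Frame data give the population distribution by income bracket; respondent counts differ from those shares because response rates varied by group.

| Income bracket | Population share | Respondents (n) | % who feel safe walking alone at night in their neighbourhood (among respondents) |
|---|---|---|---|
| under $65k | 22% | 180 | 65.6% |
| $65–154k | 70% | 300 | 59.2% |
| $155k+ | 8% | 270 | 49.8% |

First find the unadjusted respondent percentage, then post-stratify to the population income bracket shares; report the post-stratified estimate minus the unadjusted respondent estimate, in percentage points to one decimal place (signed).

Naive respondent-only estimate (weights = respondent counts):
  (180/750)×65.6 + (300/750)×59.2 + (270/750)×49.8 = 57.352%
Reweighting by population income bracket shares:
  0.22×65.6 + 0.7×59.2 + 0.08×49.8 = 59.856%
Difference = 59.856 − 57.352 = 2.504 pp.

+2.5 percentage points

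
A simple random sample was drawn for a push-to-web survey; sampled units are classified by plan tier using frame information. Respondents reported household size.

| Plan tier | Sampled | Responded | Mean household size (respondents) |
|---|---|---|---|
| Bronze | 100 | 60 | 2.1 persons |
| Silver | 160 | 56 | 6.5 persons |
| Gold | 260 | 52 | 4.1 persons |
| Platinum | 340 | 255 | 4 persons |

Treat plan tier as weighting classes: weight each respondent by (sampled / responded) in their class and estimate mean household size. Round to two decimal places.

4.27

Class response rates: Bronze 60/100 = 60%, Silver 56/160 = 35%, Gold 52/260 = 20%, Platinum 255/340 = 75%.
Weighting each respondent by the inverse class response rate inflates each class back to its sampled size, so the class weight is n_sampled:
  Bronze: 100 × 2.1 = 210
  Silver: 160 × 6.5 = 1040
  Gold: 260 × 4.1 = 1066
  Platinum: 340 × 4 = 1360
Adjusted estimate = 3676 / 860 = 4.27442 → 4.27.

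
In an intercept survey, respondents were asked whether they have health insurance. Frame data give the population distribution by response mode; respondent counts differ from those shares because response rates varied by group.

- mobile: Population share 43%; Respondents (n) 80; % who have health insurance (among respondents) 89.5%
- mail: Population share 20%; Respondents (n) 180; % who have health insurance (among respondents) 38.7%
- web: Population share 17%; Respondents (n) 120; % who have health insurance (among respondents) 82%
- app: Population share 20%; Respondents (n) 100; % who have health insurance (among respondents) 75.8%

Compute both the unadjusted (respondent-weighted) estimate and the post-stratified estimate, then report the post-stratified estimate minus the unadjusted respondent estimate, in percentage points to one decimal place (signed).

Unadjusted (pooled respondent) estimate weights by respondent counts:
  (80/480)×89.5 + (180/480)×38.7 + (120/480)×82 + (100/480)×75.8 = 65.7208%
Reweighting by population response mode shares:
  0.43×89.5 + 0.2×38.7 + 0.17×82 + 0.2×75.8 = 75.325%
Difference = 75.325 − 65.7208 = 9.6042 pp.

+9.6 percentage points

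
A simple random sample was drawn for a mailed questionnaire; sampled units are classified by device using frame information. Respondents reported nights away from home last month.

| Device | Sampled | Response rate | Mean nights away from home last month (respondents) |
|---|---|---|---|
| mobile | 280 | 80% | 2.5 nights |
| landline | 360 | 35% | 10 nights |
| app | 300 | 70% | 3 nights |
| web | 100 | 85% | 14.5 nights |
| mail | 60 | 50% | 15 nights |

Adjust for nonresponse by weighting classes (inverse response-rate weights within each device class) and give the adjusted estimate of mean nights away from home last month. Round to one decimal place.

6.9

Inverse-response-rate weighting restores each class to its sampled count, so class totals weight by n_sampled:
  mobile: 280 × 2.5 = 700
  landline: 360 × 10 = 3600
  app: 300 × 3 = 900
  web: 100 × 14.5 = 1450
  mail: 60 × 15 = 900
Adjusted estimate = 7550 / 1,100 = 6.86364 → 6.9.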